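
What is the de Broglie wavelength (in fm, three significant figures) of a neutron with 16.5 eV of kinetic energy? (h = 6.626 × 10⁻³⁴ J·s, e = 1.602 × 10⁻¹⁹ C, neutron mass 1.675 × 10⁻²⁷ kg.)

λ = 7040 fm

KE = 16.5 eV = 2.643 × 10⁻¹⁸ J.
p = √(2mKE) = √(2 × 1.675 × 10⁻²⁷ × 2.643 × 10⁻¹⁸) = 9.410 × 10⁻²³ kg·m/s.
λ = h/p = 6.626 × 10⁻³⁴ / 9.410 × 10⁻²³ = 7.04 × 10⁻¹² m = 7040 fm.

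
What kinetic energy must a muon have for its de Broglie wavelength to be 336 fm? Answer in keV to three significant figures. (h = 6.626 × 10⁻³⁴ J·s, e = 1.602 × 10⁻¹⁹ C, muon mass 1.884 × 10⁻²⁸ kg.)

p = h/λ = 6.626 × 10⁻³⁴ / 3.360 × 10⁻¹³ = 1.972 × 10⁻²¹ kg·m/s.
KE = p²/(2m) = (1.972 × 10⁻²¹)² / (2 × 1.884 × 10⁻²⁸) = 1.032 × 10⁻¹⁴ J = 64.4 keV.

KE = 64.4 keV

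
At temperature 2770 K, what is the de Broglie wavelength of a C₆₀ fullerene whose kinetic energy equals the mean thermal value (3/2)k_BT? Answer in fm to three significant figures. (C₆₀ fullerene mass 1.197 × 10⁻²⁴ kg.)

KE = (3/2)k_BT = 1.5 × 1.381 × 10⁻²³ × 2770 = 5.738 × 10⁻²⁰ J.
p = √(2mKE) = √(2 × 1.197 × 10⁻²⁴ × 5.738 × 10⁻²⁰) = 3.706 × 10⁻²² kg·m/s.
λ = h/p = 1.79 × 10⁻¹² m = 1790 fm.

λ = 1790 fm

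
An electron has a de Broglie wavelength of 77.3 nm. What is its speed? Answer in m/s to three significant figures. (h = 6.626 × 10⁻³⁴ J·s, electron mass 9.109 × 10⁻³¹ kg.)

p = h/λ = 6.626 × 10⁻³⁴ / 7.730 × 10⁻⁸ = 8.572 × 10⁻²⁷ kg·m/s.
v = p/m = 8.572 × 10⁻²⁷ / 9.109 × 10⁻³¹ = 9.41 × 10³ m/s = 9410 m/s.

v = 9410 m/s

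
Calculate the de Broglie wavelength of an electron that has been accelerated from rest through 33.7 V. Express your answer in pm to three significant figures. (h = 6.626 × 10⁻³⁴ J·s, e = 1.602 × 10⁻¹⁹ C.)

KE = eV = 1.602 × 10⁻¹⁹ × 33.70 = 5.399 × 10⁻¹⁸ J.
p = √(2mKE) = √(2 × 9.109 × 10⁻³¹ × 5.399 × 10⁻¹⁸) = 3.136 × 10⁻²⁴ kg·m/s.
λ = h/p = 6.626 × 10⁻³⁴ / 3.136 × 10⁻²⁴ = 2.11 × 10⁻¹⁰ m = 211 pm.

λ = 211 pm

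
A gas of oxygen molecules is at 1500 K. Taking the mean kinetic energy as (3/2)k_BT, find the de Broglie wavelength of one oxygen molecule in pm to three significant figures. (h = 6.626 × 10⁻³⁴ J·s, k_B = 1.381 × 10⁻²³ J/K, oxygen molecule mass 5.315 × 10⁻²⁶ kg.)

λ = 11.5 pm

KE = (3/2)k_BT = 1.5 × 1.381 × 10⁻²³ × 1500 = 3.107 × 10⁻²⁰ J.
p = √(2mKE) = √(2 × 5.315 × 10⁻²⁶ × 3.107 × 10⁻²⁰) = 5.747 × 10⁻²³ kg·m/s.
λ = h/p = 1.15 × 10⁻¹¹ m = 11.5 pm.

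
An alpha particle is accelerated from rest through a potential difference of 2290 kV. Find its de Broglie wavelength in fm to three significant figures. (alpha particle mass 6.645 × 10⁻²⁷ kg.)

KE = 2eV = 2 × 1.602 × 10⁻¹⁹ × 2.290 × 10⁶ = 7.337 × 10⁻¹³ J.
p = √(2mKE) = √(2 × 6.645 × 10⁻²⁷ × 7.337 × 10⁻¹³) = 9.875 × 10⁻²⁰ kg·m/s.
λ = h/p = 6.626 × 10⁻³⁴ / 9.875 × 10⁻²⁰ = 6.71 × 10⁻¹⁵ m = 6.71 fm.

λ = 6.71 fm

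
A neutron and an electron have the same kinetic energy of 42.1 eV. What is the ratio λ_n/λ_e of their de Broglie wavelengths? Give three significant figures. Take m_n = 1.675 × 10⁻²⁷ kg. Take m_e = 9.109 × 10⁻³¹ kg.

λ_n/λ_e = 0.0233

At fixed KE, p = √(2mKE) so λ = h/p ∝ 1/√m.
λ_n/λ_e = √(m_e/m_n) = √(9.109 × 10⁻³¹/1.675 × 10⁻²⁷) = √(5.438 × 10⁻⁴) = 0.0233.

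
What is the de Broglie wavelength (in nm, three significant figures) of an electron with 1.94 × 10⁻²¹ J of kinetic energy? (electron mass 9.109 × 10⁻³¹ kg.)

λ = 11.1 nm

p = √(2mKE) = √(2 × 9.109 × 10⁻³¹ × 1.940 × 10⁻²¹) = 5.945 × 10⁻²⁶ kg·m/s.
λ = h/p = 6.626 × 10⁻³⁴ / 5.945 × 10⁻²⁶ = 1.11 × 10⁻⁸ m = 11.1 nm.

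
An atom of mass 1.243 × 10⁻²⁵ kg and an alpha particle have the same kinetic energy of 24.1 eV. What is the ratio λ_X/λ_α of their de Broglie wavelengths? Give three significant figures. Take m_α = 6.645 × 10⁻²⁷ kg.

λ_X/λ_α = 0.231

At fixed KE, p = √(2mKE) so λ = h/p ∝ 1/√m.
λ_X/λ_α = √(m_α/m_X) = √(6.645 × 10⁻²⁷/1.243 × 10⁻²⁵) = √(0.05346) = 0.231.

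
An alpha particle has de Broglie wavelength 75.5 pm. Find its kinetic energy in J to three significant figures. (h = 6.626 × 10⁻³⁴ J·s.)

KE = 5.80 × 10⁻²¹ J

p = h/λ = 6.626 × 10⁻³⁴ / 7.550 × 10⁻¹¹ = 8.776 × 10⁻²⁴ kg·m/s.
KE = p²/(2m) = (8.776 × 10⁻²⁴)² / (2 × 6.645 × 10⁻²⁷) = 5.795 × 10⁻²¹ J = 5.80 × 10⁻²¹ J.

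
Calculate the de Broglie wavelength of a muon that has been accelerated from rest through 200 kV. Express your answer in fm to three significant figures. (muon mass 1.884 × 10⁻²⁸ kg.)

λ = 191 fm

KE = eV = 1.602 × 10⁻¹⁹ × 2.000 × 10⁵ = 3.204 × 10⁻¹⁴ J.
p = √(2mKE) = √(2 × 1.884 × 10⁻²⁸ × 3.204 × 10⁻¹⁴) = 3.475 × 10⁻²¹ kg·m/s.
λ = h/p = 6.626 × 10⁻³⁴ / 3.475 × 10⁻²¹ = 1.91 × 10⁻¹³ m = 191 fm.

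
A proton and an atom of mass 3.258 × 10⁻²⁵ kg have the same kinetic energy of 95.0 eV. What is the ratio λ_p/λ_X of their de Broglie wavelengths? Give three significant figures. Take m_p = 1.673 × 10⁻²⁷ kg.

At fixed KE, p = √(2mKE) so λ = h/p ∝ 1/√m.
λ_p/λ_X = √(m_X/m_p) = √(3.258 × 10⁻²⁵/1.673 × 10⁻²⁷) = √(194.7) = 14.0.

λ_p/λ_X = 14.0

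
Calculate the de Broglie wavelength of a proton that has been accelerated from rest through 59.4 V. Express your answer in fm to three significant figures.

λ = 3710 fm

KE = eV = 1.602 × 10⁻¹⁹ × 59.40 = 9.516 × 10⁻¹⁸ J.
p = √(2mKE) = √(2 × 1.673 × 10⁻²⁷ × 9.516 × 10⁻¹⁸) = 1.784 × 10⁻²² kg·m/s.
λ = h/p = 6.626 × 10⁻³⁴ / 1.784 × 10⁻²² = 3.71 × 10⁻¹² m = 3710 fm.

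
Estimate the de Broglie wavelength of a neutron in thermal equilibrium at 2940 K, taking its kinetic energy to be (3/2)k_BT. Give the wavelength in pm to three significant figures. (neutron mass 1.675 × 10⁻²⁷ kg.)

KE = (3/2)k_BT = 1.5 × 1.381 × 10⁻²³ × 2940 = 6.090 × 10⁻²⁰ J.
p = √(2mKE) = √(2 × 1.675 × 10⁻²⁷ × 6.090 × 10⁻²⁰) = 1.428 × 10⁻²³ kg·m/s.
λ = h/p = 4.64 × 10⁻¹¹ m = 46.4 pm.

λ = 46.4 pm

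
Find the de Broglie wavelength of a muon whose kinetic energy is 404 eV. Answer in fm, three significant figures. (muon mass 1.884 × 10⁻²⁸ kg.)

λ = 4240 fm

KE = 404 eV = 6.472 × 10⁻¹⁷ J.
p = √(2mKE) = √(2 × 1.884 × 10⁻²⁸ × 6.472 × 10⁻¹⁷) = 1.562 × 10⁻²² kg·m/s.
λ = h/p = 6.626 × 10⁻³⁴ / 1.562 × 10⁻²² = 4.24 × 10⁻¹² m = 4240 fm.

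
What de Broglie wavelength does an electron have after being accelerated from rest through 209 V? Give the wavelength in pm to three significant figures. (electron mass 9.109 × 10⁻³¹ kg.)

KE = eV = 1.602 × 10⁻¹⁹ × 209.0 = 3.348 × 10⁻¹⁷ J.
p = √(2mKE) = √(2 × 9.109 × 10⁻³¹ × 3.348 × 10⁻¹⁷) = 7.810 × 10⁻²⁴ kg·m/s.
λ = h/p = 6.626 × 10⁻³⁴ / 7.810 × 10⁻²⁴ = 8.48 × 10⁻¹¹ m = 84.8 pm.

λ = 84.8 pm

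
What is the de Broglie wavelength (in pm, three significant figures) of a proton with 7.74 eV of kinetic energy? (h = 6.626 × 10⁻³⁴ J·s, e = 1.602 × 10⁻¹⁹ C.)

λ = 10.3 pm

KE = 7.74 eV = 1.240 × 10⁻¹⁸ J.
p = √(2mKE) = √(2 × 1.673 × 10⁻²⁷ × 1.240 × 10⁻¹⁸) = 6.441 × 10⁻²³ kg·m/s.
λ = h/p = 6.626 × 10⁻³⁴ / 6.441 × 10⁻²³ = 1.03 × 10⁻¹¹ m = 10.3 pm.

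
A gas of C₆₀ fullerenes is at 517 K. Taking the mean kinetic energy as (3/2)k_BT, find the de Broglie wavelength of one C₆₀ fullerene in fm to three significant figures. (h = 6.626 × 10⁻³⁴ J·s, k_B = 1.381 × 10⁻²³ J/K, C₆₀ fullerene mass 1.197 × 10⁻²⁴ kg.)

KE = (3/2)k_BT = 1.5 × 1.381 × 10⁻²³ × 517 = 1.071 × 10⁻²⁰ J.
p = √(2mKE) = √(2 × 1.197 × 10⁻²⁴ × 1.071 × 10⁻²⁰) = 1.601 × 10⁻²² kg·m/s.
λ = h/p = 4.14 × 10⁻¹² m = 4140 fm.

λ = 4140 fm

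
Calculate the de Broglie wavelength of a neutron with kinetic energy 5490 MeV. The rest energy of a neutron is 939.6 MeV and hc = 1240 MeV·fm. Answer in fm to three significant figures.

λ = 0.195 fm

Total energy E = KE + m₀c² = 5490 + 939.6 = 6429.6 MeV.
(pc)² = E² − (m₀c²)² = (6429.6)² − (939.6)² = 4.046 × 10⁷ MeV², so pc = 6361 MeV.
λ = hc/(pc) = 1240 MeV·fm / 6361 MeV = 0.195 fm.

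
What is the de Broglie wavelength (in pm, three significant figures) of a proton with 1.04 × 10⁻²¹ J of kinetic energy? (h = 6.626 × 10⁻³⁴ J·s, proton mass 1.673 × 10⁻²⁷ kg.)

λ = 355 pm

p = √(2mKE) = √(2 × 1.673 × 10⁻²⁷ × 1.040 × 10⁻²¹) = 1.865 × 10⁻²⁴ kg·m/s.
λ = h/p = 6.626 × 10⁻³⁴ / 1.865 × 10⁻²⁴ = 3.55 × 10⁻¹⁰ m = 355 pm.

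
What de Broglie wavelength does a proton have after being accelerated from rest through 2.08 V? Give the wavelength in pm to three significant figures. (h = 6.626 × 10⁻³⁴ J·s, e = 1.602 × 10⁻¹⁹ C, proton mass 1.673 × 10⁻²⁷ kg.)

KE = eV = 1.602 × 10⁻¹⁹ × 2.080 = 3.332 × 10⁻¹⁹ J.
p = √(2mKE) = √(2 × 1.673 × 10⁻²⁷ × 3.332 × 10⁻¹⁹) = 3.339 × 10⁻²³ kg·m/s.
λ = h/p = 6.626 × 10⁻³⁴ / 3.339 × 10⁻²³ = 1.98 × 10⁻¹¹ m = 19.8 pm.

λ = 19.8 pm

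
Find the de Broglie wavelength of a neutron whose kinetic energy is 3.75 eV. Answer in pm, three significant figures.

KE = 3.75 eV = 6.008 × 10⁻¹⁹ J.
p = √(2mKE) = √(2 × 1.675 × 10⁻²⁷ × 6.008 × 10⁻¹⁹) = 4.486 × 10⁻²³ kg·m/s.
λ = h/p = 6.626 × 10⁻³⁴ / 4.486 × 10⁻²³ = 1.48 × 10⁻¹¹ m = 14.8 pm.

λ = 14.8 pm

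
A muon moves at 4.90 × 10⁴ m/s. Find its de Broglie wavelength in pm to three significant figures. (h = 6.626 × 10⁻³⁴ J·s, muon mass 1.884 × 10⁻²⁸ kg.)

p = mv = 1.884 × 10⁻²⁸ × 4.90 × 10⁴ = 9.232 × 10⁻²⁴ kg·m/s.
λ = h/p = 6.626 × 10⁻³⁴ / 9.232 × 10⁻²⁴ = 7.18 × 10⁻¹¹ m = 71.8 pm.

λ = 71.8 pm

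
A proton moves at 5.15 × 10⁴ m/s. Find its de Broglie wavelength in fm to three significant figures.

p = mv = 1.673 × 10⁻²⁷ × 5.15 × 10⁴ = 8.616 × 10⁻²³ kg·m/s.
λ = h/p = 6.626 × 10⁻³⁴ / 8.616 × 10⁻²³ = 7.69 × 10⁻¹² m = 7690 fm.

λ = 7690 fm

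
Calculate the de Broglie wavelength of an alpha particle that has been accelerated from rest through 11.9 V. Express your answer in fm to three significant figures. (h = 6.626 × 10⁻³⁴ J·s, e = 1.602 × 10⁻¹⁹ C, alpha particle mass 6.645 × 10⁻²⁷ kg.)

KE = 2eV = 2 × 1.602 × 10⁻¹⁹ × 11.90 = 3.813 × 10⁻¹⁸ J.
p = √(2mKE) = √(2 × 6.645 × 10⁻²⁷ × 3.813 × 10⁻¹⁸) = 2.251 × 10⁻²² kg·m/s.
λ = h/p = 6.626 × 10⁻³⁴ / 2.251 × 10⁻²² = 2.94 × 10⁻¹² m = 2940 fm.

λ = 2940 fm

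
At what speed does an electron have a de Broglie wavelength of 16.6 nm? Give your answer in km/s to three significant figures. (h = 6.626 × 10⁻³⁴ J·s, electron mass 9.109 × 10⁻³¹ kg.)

p = h/λ = 6.626 × 10⁻³⁴ / 1.660 × 10⁻⁸ = 3.992 × 10⁻²⁶ kg·m/s.
v = p/m = 3.992 × 10⁻²⁶ / 9.109 × 10⁻³¹ = 4.38 × 10⁴ m/s = 43.8 km/s.

v = 43.8 km/s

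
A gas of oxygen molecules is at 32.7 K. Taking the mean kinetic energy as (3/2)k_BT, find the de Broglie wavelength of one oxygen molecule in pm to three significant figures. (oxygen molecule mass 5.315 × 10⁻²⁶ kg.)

KE = (3/2)k_BT = 1.5 × 1.381 × 10⁻²³ × 32.7 = 6.774 × 10⁻²² J.
p = √(2mKE) = √(2 × 5.315 × 10⁻²⁶ × 6.774 × 10⁻²²) = 8.486 × 10⁻²⁴ kg·m/s.
λ = h/p = 7.81 × 10⁻¹¹ m = 78.1 pm.

λ = 78.1 pm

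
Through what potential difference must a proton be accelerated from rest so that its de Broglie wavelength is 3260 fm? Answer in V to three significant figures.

V = 77.1 V

p = h/λ = 6.626 × 10⁻³⁴ / 3.260 × 10⁻¹² = 2.033 × 10⁻²² kg·m/s.
KE = p²/(2m) = 1.235 × 10⁻¹⁷ J.
V = KE/e = 1.235 × 10⁻¹⁷ / (1.602 × 10⁻¹⁹) = 77.1 V.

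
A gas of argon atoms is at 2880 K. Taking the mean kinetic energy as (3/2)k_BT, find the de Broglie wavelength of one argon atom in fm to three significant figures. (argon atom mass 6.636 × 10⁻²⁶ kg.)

KE = (3/2)k_BT = 1.5 × 1.381 × 10⁻²³ × 2880 = 5.966 × 10⁻²⁰ J.
p = √(2mKE) = √(2 × 6.636 × 10⁻²⁶ × 5.966 × 10⁻²⁰) = 8.898 × 10⁻²³ kg·m/s.
λ = h/p = 7.45 × 10⁻¹² m = 7450 fm.

λ = 7450 fm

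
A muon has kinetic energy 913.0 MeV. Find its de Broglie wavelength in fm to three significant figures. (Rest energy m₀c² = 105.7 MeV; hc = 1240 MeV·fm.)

λ = 1.22 fm

Total energy E = KE + m₀c² = 913.0 + 105.7 = 1018.7 MeV.
(pc)² = E² − (m₀c²)² = (1018.7)² − (105.7)² = 1.027 × 10⁶ MeV², so pc = 1013 MeV.
λ = hc/(pc) = 1240 MeV·fm / 1013 MeV = 1.22 fm.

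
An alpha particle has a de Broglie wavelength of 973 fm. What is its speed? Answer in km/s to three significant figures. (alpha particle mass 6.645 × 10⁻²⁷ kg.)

v = 102 km/s

p = h/λ = 6.626 × 10⁻³⁴ / 9.730 × 10⁻¹³ = 6.810 × 10⁻²² kg·m/s.
v = p/m = 6.810 × 10⁻²² / 6.645 × 10⁻²⁷ = 1.02 × 10⁵ m/s = 102 km/s.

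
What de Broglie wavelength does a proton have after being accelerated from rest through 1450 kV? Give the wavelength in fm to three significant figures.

λ = 23.8 fm

KE = eV = 1.602 × 10⁻¹⁹ × 1.450 × 10⁶ = 2.323 × 10⁻¹³ J.
p = √(2mKE) = √(2 × 1.673 × 10⁻²⁷ × 2.323 × 10⁻¹³) = 2.788 × 10⁻²⁰ kg·m/s.
λ = h/p = 6.626 × 10⁻³⁴ / 2.788 × 10⁻²⁰ = 2.38 × 10⁻¹⁴ m = 23.8 fm.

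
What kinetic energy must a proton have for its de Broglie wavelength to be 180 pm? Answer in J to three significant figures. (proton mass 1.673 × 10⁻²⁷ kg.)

KE = 4.05 × 10⁻²¹ J

p = h/λ = 6.626 × 10⁻³⁴ / 1.800 × 10⁻¹⁰ = 3.681 × 10⁻²⁴ kg·m/s.
KE = p²/(2m) = (3.681 × 10⁻²⁴)² / (2 × 1.673 × 10⁻²⁷) = 4.050 × 10⁻²¹ J = 4.05 × 10⁻²¹ J.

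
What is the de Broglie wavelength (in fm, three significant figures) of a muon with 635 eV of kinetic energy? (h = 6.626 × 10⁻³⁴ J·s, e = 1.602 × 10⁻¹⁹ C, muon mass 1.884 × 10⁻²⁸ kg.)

λ = 3380 fm

KE = 635 eV = 1.017 × 10⁻¹⁶ J.
p = √(2mKE) = √(2 × 1.884 × 10⁻²⁸ × 1.017 × 10⁻¹⁶) = 1.958 × 10⁻²² kg·m/s.
λ = h/p = 6.626 × 10⁻³⁴ / 1.958 × 10⁻²² = 3.38 × 10⁻¹² m = 3380 fm.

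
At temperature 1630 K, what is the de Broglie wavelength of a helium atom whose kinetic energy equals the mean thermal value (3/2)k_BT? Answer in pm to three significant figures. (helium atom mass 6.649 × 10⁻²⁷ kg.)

λ = 31.3 pm

KE = (3/2)k_BT = 1.5 × 1.381 × 10⁻²³ × 1630 = 3.377 × 10⁻²⁰ J.
p = √(2mKE) = √(2 × 6.649 × 10⁻²⁷ × 3.377 × 10⁻²⁰) = 2.119 × 10⁻²³ kg·m/s.
λ = h/p = 3.13 × 10⁻¹¹ m = 31.3 pm.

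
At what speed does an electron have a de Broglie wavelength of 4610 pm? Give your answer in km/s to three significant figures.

p = h/λ = 6.626 × 10⁻³⁴ / 4.610 × 10⁻⁹ = 1.437 × 10⁻²⁵ kg·m/s.
v = p/m = 1.437 × 10⁻²⁵ / 9.109 × 10⁻³¹ = 1.58 × 10⁵ m/s = 158 km/s.

v = 158 km/s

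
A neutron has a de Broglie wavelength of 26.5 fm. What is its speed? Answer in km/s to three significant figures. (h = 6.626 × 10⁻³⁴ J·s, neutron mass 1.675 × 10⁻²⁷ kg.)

v = 1.49 × 10⁴ km/s

p = h/λ = 6.626 × 10⁻³⁴ / 2.650 × 10⁻¹⁴ = 2.500 × 10⁻²⁰ kg·m/s.
v = p/m = 2.500 × 10⁻²⁰ / 1.675 × 10⁻²⁷ = 1.49 × 10⁷ m/s = 1.49 × 10⁴ km/s.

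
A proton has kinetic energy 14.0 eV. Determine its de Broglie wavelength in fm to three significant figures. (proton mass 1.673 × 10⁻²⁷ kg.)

λ = 7650 fm

KE = 14.0 eV = 2.243 × 10⁻¹⁸ J.
p = √(2mKE) = √(2 × 1.673 × 10⁻²⁷ × 2.243 × 10⁻¹⁸) = 8.663 × 10⁻²³ kg·m/s.
λ = h/p = 6.626 × 10⁻³⁴ / 8.663 × 10⁻²³ = 7.65 × 10⁻¹² m = 7650 fm.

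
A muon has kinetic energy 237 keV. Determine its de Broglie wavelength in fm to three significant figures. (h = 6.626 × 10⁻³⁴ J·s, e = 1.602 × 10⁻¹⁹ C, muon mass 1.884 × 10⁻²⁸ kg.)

KE = 237 keV = 3.797 × 10⁻¹⁴ J.
p = √(2mKE) = √(2 × 1.884 × 10⁻²⁸ × 3.797 × 10⁻¹⁴) = 3.782 × 10⁻²¹ kg·m/s.
λ = h/p = 6.626 × 10⁻³⁴ / 3.782 × 10⁻²¹ = 1.75 × 10⁻¹³ m = 175 fm.

λ = 175 fm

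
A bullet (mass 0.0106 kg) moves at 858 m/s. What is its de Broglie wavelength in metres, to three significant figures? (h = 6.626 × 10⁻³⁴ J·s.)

p = mv = 0.0106 × 858 = 9.095 kg·m/s.
λ = h/p = 6.626 × 10⁻³⁴ / 9.095 = 7.29 × 10⁻³⁵ m.

λ = 7.29 × 10⁻³⁵ m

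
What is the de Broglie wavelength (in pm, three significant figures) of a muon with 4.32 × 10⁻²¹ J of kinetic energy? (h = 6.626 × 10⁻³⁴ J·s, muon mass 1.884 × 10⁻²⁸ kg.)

λ = 519 pm

p = √(2mKE) = √(2 × 1.884 × 10⁻²⁸ × 4.320 × 10⁻²¹) = 1.276 × 10⁻²⁴ kg·m/s.
λ = h/p = 6.626 × 10⁻³⁴ / 1.276 × 10⁻²⁴ = 5.19 × 10⁻¹⁰ m = 519 pm.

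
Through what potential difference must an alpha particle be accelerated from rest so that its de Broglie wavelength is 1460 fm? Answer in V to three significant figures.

p = h/λ = 6.626 × 10⁻³⁴ / 1.460 × 10⁻¹² = 4.538 × 10⁻²² kg·m/s.
KE = p²/(2m) = 1.550 × 10⁻¹⁷ J.
V = KE/2e = 1.550 × 10⁻¹⁷ / (2 × 1.602 × 10⁻¹⁹) = 48.4 V.

V = 48.4 V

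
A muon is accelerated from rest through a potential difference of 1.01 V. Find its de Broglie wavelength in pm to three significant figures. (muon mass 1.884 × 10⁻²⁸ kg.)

KE = eV = 1.602 × 10⁻¹⁹ × 1.010 = 1.618 × 10⁻¹⁹ J.
p = √(2mKE) = √(2 × 1.884 × 10⁻²⁸ × 1.618 × 10⁻¹⁹) = 7.808 × 10⁻²⁴ kg·m/s.
λ = h/p = 6.626 × 10⁻³⁴ / 7.808 × 10⁻²⁴ = 8.49 × 10⁻¹¹ m = 84.9 pm.

λ = 84.9 pm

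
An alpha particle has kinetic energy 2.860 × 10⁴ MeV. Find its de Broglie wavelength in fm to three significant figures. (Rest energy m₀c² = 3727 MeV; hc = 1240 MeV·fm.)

Total energy E = KE + m₀c² = 2.860 × 10⁴ + 3727 = 32327 MeV.
(pc)² = E² − (m₀c²)² = (32327)² − (3727)² = 1.031 × 10⁹ MeV², so pc = 3.211 × 10⁴ MeV.
λ = hc/(pc) = 1240 MeV·fm / 3.211 × 10⁴ MeV = 0.0386 fm.

λ = 0.0386 fm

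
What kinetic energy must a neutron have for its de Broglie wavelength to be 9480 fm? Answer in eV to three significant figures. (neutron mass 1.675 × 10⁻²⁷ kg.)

KE = 9.10 eV

p = h/λ = 6.626 × 10⁻³⁴ / 9.480 × 10⁻¹² = 6.989 × 10⁻²³ kg·m/s.
KE = p²/(2m) = (6.989 × 10⁻²³)² / (2 × 1.675 × 10⁻²⁷) = 1.458 × 10⁻¹⁸ J = 9.10 eV.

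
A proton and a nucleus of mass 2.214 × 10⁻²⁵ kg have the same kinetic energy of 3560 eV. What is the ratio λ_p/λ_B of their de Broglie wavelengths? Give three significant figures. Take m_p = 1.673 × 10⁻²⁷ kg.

λ_p/λ_B = 11.5

At fixed KE, p = √(2mKE) so λ = h/p ∝ 1/√m.
λ_p/λ_B = √(m_B/m_p) = √(2.214 × 10⁻²⁵/1.673 × 10⁻²⁷) = √(132.3) = 11.5.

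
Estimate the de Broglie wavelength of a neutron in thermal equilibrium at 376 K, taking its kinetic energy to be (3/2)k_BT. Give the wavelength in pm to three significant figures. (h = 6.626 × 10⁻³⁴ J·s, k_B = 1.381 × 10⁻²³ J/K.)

λ = 130 pm

KE = (3/2)k_BT = 1.5 × 1.381 × 10⁻²³ × 376 = 7.789 × 10⁻²¹ J.
p = √(2mKE) = √(2 × 1.675 × 10⁻²⁷ × 7.789 × 10⁻²¹) = 5.108 × 10⁻²⁴ kg·m/s.
λ = h/p = 1.30 × 10⁻¹⁰ m = 130 pm.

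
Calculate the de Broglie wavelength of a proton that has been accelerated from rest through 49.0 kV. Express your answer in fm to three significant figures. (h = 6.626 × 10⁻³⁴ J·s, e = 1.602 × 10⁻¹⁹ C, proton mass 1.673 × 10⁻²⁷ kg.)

KE = eV = 1.602 × 10⁻¹⁹ × 4.900 × 10⁴ = 7.850 × 10⁻¹⁵ J.
p = √(2mKE) = √(2 × 1.673 × 10⁻²⁷ × 7.850 × 10⁻¹⁵) = 5.125 × 10⁻²¹ kg·m/s.
λ = h/p = 6.626 × 10⁻³⁴ / 5.125 × 10⁻²¹ = 1.29 × 10⁻¹³ m = 129 fm.

λ = 129 fm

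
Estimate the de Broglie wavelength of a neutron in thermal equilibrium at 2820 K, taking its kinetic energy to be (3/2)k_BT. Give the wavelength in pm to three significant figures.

KE = (3/2)k_BT = 1.5 × 1.381 × 10⁻²³ × 2820 = 5.842 × 10⁻²⁰ J.
p = √(2mKE) = √(2 × 1.675 × 10⁻²⁷ × 5.842 × 10⁻²⁰) = 1.399 × 10⁻²³ kg·m/s.
λ = h/p = 4.74 × 10⁻¹¹ m = 47.4 pm.

λ = 47.4 pm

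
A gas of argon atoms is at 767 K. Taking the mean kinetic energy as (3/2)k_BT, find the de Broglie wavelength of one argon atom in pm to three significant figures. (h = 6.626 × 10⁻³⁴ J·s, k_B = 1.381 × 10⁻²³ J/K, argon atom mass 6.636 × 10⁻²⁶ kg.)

KE = (3/2)k_BT = 1.5 × 1.381 × 10⁻²³ × 767 = 1.589 × 10⁻²⁰ J.
p = √(2mKE) = √(2 × 6.636 × 10⁻²⁶ × 1.589 × 10⁻²⁰) = 4.592 × 10⁻²³ kg·m/s.
λ = h/p = 1.44 × 10⁻¹¹ m = 14.4 pm.

λ = 14.4 pm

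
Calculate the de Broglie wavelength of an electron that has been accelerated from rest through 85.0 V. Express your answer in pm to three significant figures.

λ = 133 pm

KE = eV = 1.602 × 10⁻¹⁹ × 85.00 = 1.362 × 10⁻¹⁷ J.
p = √(2mKE) = √(2 × 9.109 × 10⁻³¹ × 1.362 × 10⁻¹⁷) = 4.981 × 10⁻²⁴ kg·m/s.
λ = h/p = 6.626 × 10⁻³⁴ / 4.981 × 10⁻²⁴ = 1.33 × 10⁻¹⁰ m = 133 pm.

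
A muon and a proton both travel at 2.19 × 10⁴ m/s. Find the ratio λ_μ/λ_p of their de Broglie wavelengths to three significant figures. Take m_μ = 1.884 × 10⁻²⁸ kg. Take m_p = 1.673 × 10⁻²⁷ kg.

λ_μ/λ_p = 8.88

At fixed v, p = mv so λ = h/(mv) ∝ 1/m.
λ_μ/λ_p = m_p/m_μ = 1.673 × 10⁻²⁷/1.884 × 10⁻²⁸ = 8.88.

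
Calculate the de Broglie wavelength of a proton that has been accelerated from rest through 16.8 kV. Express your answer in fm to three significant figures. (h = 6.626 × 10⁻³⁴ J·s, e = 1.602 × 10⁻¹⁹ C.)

λ = 221 fm

KE = eV = 1.602 × 10⁻¹⁹ × 1.680 × 10⁴ = 2.691 × 10⁻¹⁵ J.
p = √(2mKE) = √(2 × 1.673 × 10⁻²⁷ × 2.691 × 10⁻¹⁵) = 3.001 × 10⁻²¹ kg·m/s.
λ = h/p = 6.626 × 10⁻³⁴ / 3.001 × 10⁻²¹ = 2.21 × 10⁻¹³ m = 221 fm.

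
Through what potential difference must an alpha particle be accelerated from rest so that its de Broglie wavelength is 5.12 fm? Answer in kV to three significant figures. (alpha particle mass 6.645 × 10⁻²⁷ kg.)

V = 3930 kV

p = h/λ = 6.626 × 10⁻³⁴ / 5.120 × 10⁻¹⁵ = 1.294 × 10⁻¹⁹ kg·m/s.
KE = p²/(2m) = 1.260 × 10⁻¹² J.
V = KE/2e = 1.260 × 10⁻¹² / (2 × 1.602 × 10⁻¹⁹) = 3930 kV.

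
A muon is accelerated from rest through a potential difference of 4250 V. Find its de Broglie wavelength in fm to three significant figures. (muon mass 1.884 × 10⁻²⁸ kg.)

KE = eV = 1.602 × 10⁻¹⁹ × 4250 = 6.809 × 10⁻¹⁶ J.
p = √(2mKE) = √(2 × 1.884 × 10⁻²⁸ × 6.809 × 10⁻¹⁶) = 5.065 × 10⁻²² kg·m/s.
λ = h/p = 6.626 × 10⁻³⁴ / 5.065 × 10⁻²² = 1.31 × 10⁻¹² m = 1310 fm.

λ = 1310 fm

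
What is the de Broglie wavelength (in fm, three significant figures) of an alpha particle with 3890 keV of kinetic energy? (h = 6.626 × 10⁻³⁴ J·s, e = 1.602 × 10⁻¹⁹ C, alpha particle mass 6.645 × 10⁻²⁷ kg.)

λ = 7.28 fm

KE = 3890 keV = 6.232 × 10⁻¹³ J.
p = √(2mKE) = √(2 × 6.645 × 10⁻²⁷ × 6.232 × 10⁻¹³) = 9.101 × 10⁻²⁰ kg·m/s.
λ = h/p = 6.626 × 10⁻³⁴ / 9.101 × 10⁻²⁰ = 7.28 × 10⁻¹⁵ m = 7.28 fm.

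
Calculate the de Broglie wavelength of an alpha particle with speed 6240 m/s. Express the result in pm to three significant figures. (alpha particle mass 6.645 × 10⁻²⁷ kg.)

λ = 16.0 pm

p = mv = 6.645 × 10⁻²⁷ × 6240 = 4.146 × 10⁻²³ kg·m/s.
λ = h/p = 6.626 × 10⁻³⁴ / 4.146 × 10⁻²³ = 1.60 × 10⁻¹¹ m = 16.0 pm.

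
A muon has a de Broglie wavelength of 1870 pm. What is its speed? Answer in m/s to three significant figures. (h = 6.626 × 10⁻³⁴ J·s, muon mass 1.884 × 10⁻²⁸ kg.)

p = h/λ = 6.626 × 10⁻³⁴ / 1.870 × 10⁻⁹ = 3.543 × 10⁻²⁵ kg·m/s.
v = p/m = 3.543 × 10⁻²⁵ / 1.884 × 10⁻²⁸ = 1.88 × 10³ m/s = 1880 m/s.

v = 1880 m/s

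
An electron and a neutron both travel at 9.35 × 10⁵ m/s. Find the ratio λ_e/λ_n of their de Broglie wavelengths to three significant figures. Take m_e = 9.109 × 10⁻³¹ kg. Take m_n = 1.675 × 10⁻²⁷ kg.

λ_e/λ_n = 1840

At fixed v, p = mv so λ = h/(mv) ∝ 1/m.
λ_e/λ_n = m_n/m_e = 1.675 × 10⁻²⁷/9.109 × 10⁻³¹ = 1840.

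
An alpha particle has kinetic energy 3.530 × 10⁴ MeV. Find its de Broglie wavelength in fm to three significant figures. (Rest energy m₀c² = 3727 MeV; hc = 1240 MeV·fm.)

λ = 0.0319 fm

Total energy E = KE + m₀c² = 3.530 × 10⁴ + 3727 = 39027 MeV.
(pc)² = E² − (m₀c²)² = (39027)² − (3727)² = 1.509 × 10⁹ MeV², so pc = 3.885 × 10⁴ MeV.
λ = hc/(pc) = 1240 MeV·fm / 3.885 × 10⁴ MeV = 0.0319 fm.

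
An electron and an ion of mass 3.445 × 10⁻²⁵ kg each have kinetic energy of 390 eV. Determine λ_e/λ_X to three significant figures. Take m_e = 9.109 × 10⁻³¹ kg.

λ_e/λ_X = 615

At fixed KE, p = √(2mKE) so λ = h/p ∝ 1/√m.
λ_e/λ_X = √(m_X/m_e) = √(3.445 × 10⁻²⁵/9.109 × 10⁻³¹) = √(3.782 × 10⁵) = 615.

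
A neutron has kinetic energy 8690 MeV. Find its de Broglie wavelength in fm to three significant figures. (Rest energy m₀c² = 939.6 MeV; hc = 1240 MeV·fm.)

Total energy E = KE + m₀c² = 8690 + 939.6 = 9629.6 MeV.
(pc)² = E² − (m₀c²)² = (9629.6)² − (939.6)² = 9.185 × 10⁷ MeV², so pc = 9584 MeV.
λ = hc/(pc) = 1240 MeV·fm / 9584 MeV = 0.129 fm.

λ = 0.129 fm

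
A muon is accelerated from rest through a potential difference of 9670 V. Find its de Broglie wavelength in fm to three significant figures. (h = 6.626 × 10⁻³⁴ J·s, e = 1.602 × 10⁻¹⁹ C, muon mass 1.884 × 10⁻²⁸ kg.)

KE = eV = 1.602 × 10⁻¹⁹ × 9670 = 1.549 × 10⁻¹⁵ J.
p = √(2mKE) = √(2 × 1.884 × 10⁻²⁸ × 1.549 × 10⁻¹⁵) = 7.640 × 10⁻²² kg·m/s.
λ = h/p = 6.626 × 10⁻³⁴ / 7.640 × 10⁻²² = 8.67 × 10⁻¹³ m = 867 fm.

λ = 867 fm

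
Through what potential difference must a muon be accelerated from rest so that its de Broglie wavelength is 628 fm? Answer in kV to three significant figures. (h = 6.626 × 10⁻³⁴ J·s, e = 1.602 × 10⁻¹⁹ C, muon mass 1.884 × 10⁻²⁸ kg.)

p = h/λ = 6.626 × 10⁻³⁴ / 6.280 × 10⁻¹³ = 1.055 × 10⁻²¹ kg·m/s.
KE = p²/(2m) = 2.954 × 10⁻¹⁵ J.
V = KE/e = 2.954 × 10⁻¹⁵ / (1.602 × 10⁻¹⁹) = 18.4 kV.

V = 18.4 kV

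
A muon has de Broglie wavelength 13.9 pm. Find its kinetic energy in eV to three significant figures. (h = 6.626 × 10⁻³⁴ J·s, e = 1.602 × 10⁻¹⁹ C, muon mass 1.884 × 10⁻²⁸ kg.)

KE = 37.6 eV

p = h/λ = 6.626 × 10⁻³⁴ / 1.390 × 10⁻¹¹ = 4.767 × 10⁻²³ kg·m/s.
KE = p²/(2m) = (4.767 × 10⁻²³)² / (2 × 1.884 × 10⁻²⁸) = 6.031 × 10⁻¹⁸ J = 37.6 eV.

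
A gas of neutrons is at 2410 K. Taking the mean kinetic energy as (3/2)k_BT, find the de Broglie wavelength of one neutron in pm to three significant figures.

λ = 51.2 pm

KE = (3/2)k_BT = 1.5 × 1.381 × 10⁻²³ × 2410 = 4.992 × 10⁻²⁰ J.
p = √(2mKE) = √(2 × 1.675 × 10⁻²⁷ × 4.992 × 10⁻²⁰) = 1.293 × 10⁻²³ kg·m/s.
λ = h/p = 5.12 × 10⁻¹¹ m = 51.2 pm.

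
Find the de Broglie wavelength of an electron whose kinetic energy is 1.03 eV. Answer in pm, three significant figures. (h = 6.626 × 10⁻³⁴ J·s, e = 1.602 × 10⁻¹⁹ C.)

KE = 1.03 eV = 1.650 × 10⁻¹⁹ J.
p = √(2mKE) = √(2 × 9.109 × 10⁻³¹ × 1.650 × 10⁻¹⁹) = 5.483 × 10⁻²⁵ kg·m/s.
λ = h/p = 6.626 × 10⁻³⁴ / 5.483 × 10⁻²⁵ = 1.21 × 10⁻⁹ m = 1210 pm.

λ = 1210 pm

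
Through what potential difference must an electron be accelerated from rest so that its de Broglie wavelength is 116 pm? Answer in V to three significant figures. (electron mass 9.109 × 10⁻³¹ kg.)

V = 112 V

p = h/λ = 6.626 × 10⁻³⁴ / 1.160 × 10⁻¹⁰ = 5.712 × 10⁻²⁴ kg·m/s.
KE = p²/(2m) = 1.791 × 10⁻¹⁷ J.
V = KE/e = 1.791 × 10⁻¹⁷ / (1.602 × 10⁻¹⁹) = 112 V.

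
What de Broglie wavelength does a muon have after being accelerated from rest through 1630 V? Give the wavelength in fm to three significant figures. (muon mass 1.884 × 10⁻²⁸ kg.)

KE = eV = 1.602 × 10⁻¹⁹ × 1630 = 2.611 × 10⁻¹⁶ J.
p = √(2mKE) = √(2 × 1.884 × 10⁻²⁸ × 2.611 × 10⁻¹⁶) = 3.137 × 10⁻²² kg·m/s.
λ = h/p = 6.626 × 10⁻³⁴ / 3.137 × 10⁻²² = 2.11 × 10⁻¹² m = 2110 fm.

λ = 2110 fm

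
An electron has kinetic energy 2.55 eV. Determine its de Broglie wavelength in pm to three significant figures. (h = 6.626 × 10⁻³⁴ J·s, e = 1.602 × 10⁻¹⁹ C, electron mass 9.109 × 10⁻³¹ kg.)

KE = 2.55 eV = 4.085 × 10⁻¹⁹ J.
p = √(2mKE) = √(2 × 9.109 × 10⁻³¹ × 4.085 × 10⁻¹⁹) = 8.627 × 10⁻²⁵ kg·m/s.
λ = h/p = 6.626 × 10⁻³⁴ / 8.627 × 10⁻²⁵ = 7.68 × 10⁻¹⁰ m = 768 pm.

λ = 768 pm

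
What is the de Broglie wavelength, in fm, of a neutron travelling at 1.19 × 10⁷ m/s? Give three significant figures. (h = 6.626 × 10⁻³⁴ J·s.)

λ = 33.2 fm

p = mv = 1.675 × 10⁻²⁷ × 1.19 × 10⁷ = 1.993 × 10⁻²⁰ kg·m/s.
λ = h/p = 6.626 × 10⁻³⁴ / 1.993 × 10⁻²⁰ = 3.32 × 10⁻¹⁴ m = 33.2 fm.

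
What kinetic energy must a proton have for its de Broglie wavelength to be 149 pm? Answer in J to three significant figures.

p = h/λ = 6.626 × 10⁻³⁴ / 1.490 × 10⁻¹⁰ = 4.447 × 10⁻²⁴ kg·m/s.
KE = p²/(2m) = (4.447 × 10⁻²⁴)² / (2 × 1.673 × 10⁻²⁷) = 5.910 × 10⁻²¹ J = 5.91 × 10⁻²¹ J.

KE = 5.91 × 10⁻²¹ J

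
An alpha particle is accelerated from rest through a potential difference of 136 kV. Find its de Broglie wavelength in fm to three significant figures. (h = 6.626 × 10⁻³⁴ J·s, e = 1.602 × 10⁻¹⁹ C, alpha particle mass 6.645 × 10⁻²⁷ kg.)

KE = 2eV = 2 × 1.602 × 10⁻¹⁹ × 1.360 × 10⁵ = 4.357 × 10⁻¹⁴ J.
p = √(2mKE) = √(2 × 6.645 × 10⁻²⁷ × 4.357 × 10⁻¹⁴) = 2.406 × 10⁻²⁰ kg·m/s.
λ = h/p = 6.626 × 10⁻³⁴ / 2.406 × 10⁻²⁰ = 2.75 × 10⁻¹⁴ m = 27.5 fm.

λ = 27.5 fm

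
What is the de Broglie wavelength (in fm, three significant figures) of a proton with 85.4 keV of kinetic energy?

λ = 97.9 fm

KE = 85.4 keV = 1.368 × 10⁻¹⁴ J.
p = √(2mKE) = √(2 × 1.673 × 10⁻²⁷ × 1.368 × 10⁻¹⁴) = 6.766 × 10⁻²¹ kg·m/s.
λ = h/p = 6.626 × 10⁻³⁴ / 6.766 × 10⁻²¹ = 9.79 × 10⁻¹⁴ m = 97.9 fm.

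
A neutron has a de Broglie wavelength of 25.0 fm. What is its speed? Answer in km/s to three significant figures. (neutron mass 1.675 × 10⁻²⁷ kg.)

p = h/λ = 6.626 × 10⁻³⁴ / 2.500 × 10⁻¹⁴ = 2.650 × 10⁻²⁰ kg·m/s.
v = p/m = 2.650 × 10⁻²⁰ / 1.675 × 10⁻²⁷ = 1.58 × 10⁷ m/s = 1.58 × 10⁴ km/s.

v = 1.58 × 10⁴ km/s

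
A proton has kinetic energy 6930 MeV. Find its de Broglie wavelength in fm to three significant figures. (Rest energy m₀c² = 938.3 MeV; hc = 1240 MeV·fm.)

λ = 0.159 fm

Total energy E = KE + m₀c² = 6930 + 938.3 = 7868.3 MeV.
(pc)² = E² − (m₀c²)² = (7868.3)² − (938.3)² = 6.103 × 10⁷ MeV², so pc = 7812 MeV.
λ = hc/(pc) = 1240 MeV·fm / 7812 MeV = 0.159 fm.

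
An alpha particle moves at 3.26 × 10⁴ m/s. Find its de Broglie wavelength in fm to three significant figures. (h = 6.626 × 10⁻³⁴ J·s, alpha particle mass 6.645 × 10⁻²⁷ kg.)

λ = 3060 fm

p = mv = 6.645 × 10⁻²⁷ × 3.26 × 10⁴ = 2.166 × 10⁻²² kg·m/s.
λ = h/p = 6.626 × 10⁻³⁴ / 2.166 × 10⁻²² = 3.06 × 10⁻¹² m = 3060 fm.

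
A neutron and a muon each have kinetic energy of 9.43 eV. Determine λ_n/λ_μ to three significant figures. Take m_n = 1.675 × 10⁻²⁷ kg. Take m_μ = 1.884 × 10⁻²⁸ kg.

At fixed KE, p = √(2mKE) so λ = h/p ∝ 1/√m.
λ_n/λ_μ = √(m_μ/m_n) = √(1.884 × 10⁻²⁸/1.675 × 10⁻²⁷) = √(0.1125) = 0.335.

λ_n/λ_μ = 0.335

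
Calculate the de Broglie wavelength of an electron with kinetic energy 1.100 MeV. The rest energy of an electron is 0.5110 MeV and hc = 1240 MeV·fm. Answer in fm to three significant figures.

λ = 812 fm

Total energy E = KE + m₀c² = 1.100 + 0.5110 = 1.6110 MeV.
(pc)² = E² − (m₀c²)² = (1.6110)² − (0.5110)² = 2.334 MeV², so pc = 1.528 MeV.
λ = hc/(pc) = 1240 MeV·fm / 1.528 MeV = 812 fm.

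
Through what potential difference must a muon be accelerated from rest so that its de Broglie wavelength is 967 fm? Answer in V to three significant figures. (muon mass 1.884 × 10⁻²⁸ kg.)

V = 7780 V

p = h/λ = 6.626 × 10⁻³⁴ / 9.670 × 10⁻¹³ = 6.852 × 10⁻²² kg·m/s.
KE = p²/(2m) = 1.246 × 10⁻¹⁵ J.
V = KE/e = 1.246 × 10⁻¹⁵ / (1.602 × 10⁻¹⁹) = 7780 V.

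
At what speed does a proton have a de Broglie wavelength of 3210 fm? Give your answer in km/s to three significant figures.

p = h/λ = 6.626 × 10⁻³⁴ / 3.210 × 10⁻¹² = 2.064 × 10⁻²² kg·m/s.
v = p/m = 2.064 × 10⁻²² / 1.673 × 10⁻²⁷ = 1.23 × 10⁵ m/s = 123 km/s.

v = 123 km/s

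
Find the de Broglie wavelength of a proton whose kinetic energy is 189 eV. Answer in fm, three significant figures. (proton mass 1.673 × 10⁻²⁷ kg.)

KE = 189 eV = 3.028 × 10⁻¹⁷ J.
p = √(2mKE) = √(2 × 1.673 × 10⁻²⁷ × 3.028 × 10⁻¹⁷) = 3.183 × 10⁻²² kg·m/s.
λ = h/p = 6.626 × 10⁻³⁴ / 3.183 × 10⁻²² = 2.08 × 10⁻¹² m = 2080 fm.

λ = 2080 fm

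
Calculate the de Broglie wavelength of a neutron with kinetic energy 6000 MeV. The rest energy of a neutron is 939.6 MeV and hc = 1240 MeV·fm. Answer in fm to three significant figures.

λ = 0.180 fm

Total energy E = KE + m₀c² = 6000 + 939.6 = 6939.6 MeV.
(pc)² = E² − (m₀c²)² = (6939.6)² − (939.6)² = 4.728 × 10⁷ MeV², so pc = 6876 MeV.
λ = hc/(pc) = 1240 MeV·fm / 6876 MeV = 0.180 fm.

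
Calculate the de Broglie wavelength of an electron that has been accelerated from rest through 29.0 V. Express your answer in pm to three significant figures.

KE = eV = 1.602 × 10⁻¹⁹ × 29.00 = 4.646 × 10⁻¹⁸ J.
p = √(2mKE) = √(2 × 9.109 × 10⁻³¹ × 4.646 × 10⁻¹⁸) = 2.909 × 10⁻²⁴ kg·m/s.
λ = h/p = 6.626 × 10⁻³⁴ / 2.909 × 10⁻²⁴ = 2.28 × 10⁻¹⁰ m = 228 pm.

λ = 228 pm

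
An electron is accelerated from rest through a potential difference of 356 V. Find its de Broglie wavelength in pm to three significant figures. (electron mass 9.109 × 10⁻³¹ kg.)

KE = eV = 1.602 × 10⁻¹⁹ × 356.0 = 5.703 × 10⁻¹⁷ J.
p = √(2mKE) = √(2 × 9.109 × 10⁻³¹ × 5.703 × 10⁻¹⁷) = 1.019 × 10⁻²³ kg·m/s.
λ = h/p = 6.626 × 10⁻³⁴ / 1.019 × 10⁻²³ = 6.50 × 10⁻¹¹ m = 65.0 pm.

λ = 65.0 pm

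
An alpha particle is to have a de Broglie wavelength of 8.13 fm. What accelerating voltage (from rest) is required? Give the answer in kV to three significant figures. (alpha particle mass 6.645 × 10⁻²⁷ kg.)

p = h/λ = 6.626 × 10⁻³⁴ / 8.130 × 10⁻¹⁵ = 8.150 × 10⁻²⁰ kg·m/s.
KE = p²/(2m) = 4.998 × 10⁻¹³ J.
V = KE/2e = 4.998 × 10⁻¹³ / (2 × 1.602 × 10⁻¹⁹) = 1560 kV.

V = 1560 kV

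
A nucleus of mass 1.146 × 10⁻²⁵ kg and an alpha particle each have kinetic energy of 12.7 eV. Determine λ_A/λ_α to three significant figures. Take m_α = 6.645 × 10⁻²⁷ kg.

At fixed KE, p = √(2mKE) so λ = h/p ∝ 1/√m.
λ_A/λ_α = √(m_α/m_A) = √(6.645 × 10⁻²⁷/1.146 × 10⁻²⁵) = √(0.05798) = 0.241.

λ_A/λ_α = 0.241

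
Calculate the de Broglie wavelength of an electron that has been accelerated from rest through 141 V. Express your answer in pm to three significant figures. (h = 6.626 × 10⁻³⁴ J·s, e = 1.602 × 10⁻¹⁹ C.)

KE = eV = 1.602 × 10⁻¹⁹ × 141.0 = 2.259 × 10⁻¹⁷ J.
p = √(2mKE) = √(2 × 9.109 × 10⁻³¹ × 2.259 × 10⁻¹⁷) = 6.415 × 10⁻²⁴ kg·m/s.
λ = h/p = 6.626 × 10⁻³⁴ / 6.415 × 10⁻²⁴ = 1.03 × 10⁻¹⁰ m = 103 pm.

λ = 103 pm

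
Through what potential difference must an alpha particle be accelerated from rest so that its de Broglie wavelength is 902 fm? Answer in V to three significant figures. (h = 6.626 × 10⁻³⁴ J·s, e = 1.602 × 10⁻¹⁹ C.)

p = h/λ = 6.626 × 10⁻³⁴ / 9.020 × 10⁻¹³ = 7.346 × 10⁻²² kg·m/s.
KE = p²/(2m) = 4.060 × 10⁻¹⁷ J.
V = KE/2e = 4.060 × 10⁻¹⁷ / (2 × 1.602 × 10⁻¹⁹) = 127 V.

V = 127 V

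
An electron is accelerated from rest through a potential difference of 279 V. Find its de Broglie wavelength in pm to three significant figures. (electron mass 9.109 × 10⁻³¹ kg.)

λ = 73.4 pm

KE = eV = 1.602 × 10⁻¹⁹ × 279.0 = 4.470 × 10⁻¹⁷ J.
p = √(2mKE) = √(2 × 9.109 × 10⁻³¹ × 4.470 × 10⁻¹⁷) = 9.024 × 10⁻²⁴ kg·m/s.
λ = h/p = 6.626 × 10⁻³⁴ / 9.024 × 10⁻²⁴ = 7.34 × 10⁻¹¹ m = 73.4 pm.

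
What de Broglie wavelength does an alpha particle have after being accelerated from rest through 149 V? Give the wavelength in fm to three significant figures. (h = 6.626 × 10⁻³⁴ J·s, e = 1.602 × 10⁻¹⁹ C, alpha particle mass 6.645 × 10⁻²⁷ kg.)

λ = 832 fm

KE = 2eV = 2 × 1.602 × 10⁻¹⁹ × 149.0 = 4.774 × 10⁻¹⁷ J.
p = √(2mKE) = √(2 × 6.645 × 10⁻²⁷ × 4.774 × 10⁻¹⁷) = 7.965 × 10⁻²² kg·m/s.
λ = h/p = 6.626 × 10⁻³⁴ / 7.965 × 10⁻²² = 8.32 × 10⁻¹³ m = 832 fm.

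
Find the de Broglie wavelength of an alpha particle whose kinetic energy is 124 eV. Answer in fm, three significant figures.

KE = 124 eV = 1.986 × 10⁻¹⁷ J.
p = √(2mKE) = √(2 × 6.645 × 10⁻²⁷ × 1.986 × 10⁻¹⁷) = 5.138 × 10⁻²² kg·m/s.
λ = h/p = 6.626 × 10⁻³⁴ / 5.138 × 10⁻²² = 1.29 × 10⁻¹² m = 1290 fm.

λ = 1290 fm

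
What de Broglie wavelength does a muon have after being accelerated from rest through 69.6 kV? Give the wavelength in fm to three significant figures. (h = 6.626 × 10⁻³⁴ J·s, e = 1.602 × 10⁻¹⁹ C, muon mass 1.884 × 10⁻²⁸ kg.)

KE = eV = 1.602 × 10⁻¹⁹ × 6.960 × 10⁴ = 1.115 × 10⁻¹⁴ J.
p = √(2mKE) = √(2 × 1.884 × 10⁻²⁸ × 1.115 × 10⁻¹⁴) = 2.050 × 10⁻²¹ kg·m/s.
λ = h/p = 6.626 × 10⁻³⁴ / 2.050 × 10⁻²¹ = 3.23 × 10⁻¹³ m = 323 fm.

λ = 323 fm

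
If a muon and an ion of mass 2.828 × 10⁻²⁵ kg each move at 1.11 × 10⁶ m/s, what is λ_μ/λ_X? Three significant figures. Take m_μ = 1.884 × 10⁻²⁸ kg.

At fixed v, p = mv so λ = h/(mv) ∝ 1/m.
λ_μ/λ_X = m_X/m_μ = 2.828 × 10⁻²⁵/1.884 × 10⁻²⁸ = 1500.

λ_μ/λ_X = 1500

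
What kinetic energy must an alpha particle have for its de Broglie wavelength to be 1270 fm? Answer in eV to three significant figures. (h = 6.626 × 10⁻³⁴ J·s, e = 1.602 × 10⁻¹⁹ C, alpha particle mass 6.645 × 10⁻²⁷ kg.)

p = h/λ = 6.626 × 10⁻³⁴ / 1.270 × 10⁻¹² = 5.217 × 10⁻²² kg·m/s.
KE = p²/(2m) = (5.217 × 10⁻²²)² / (2 × 6.645 × 10⁻²⁷) = 2.048 × 10⁻¹⁷ J = 128 eV.

KE = 128 eV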